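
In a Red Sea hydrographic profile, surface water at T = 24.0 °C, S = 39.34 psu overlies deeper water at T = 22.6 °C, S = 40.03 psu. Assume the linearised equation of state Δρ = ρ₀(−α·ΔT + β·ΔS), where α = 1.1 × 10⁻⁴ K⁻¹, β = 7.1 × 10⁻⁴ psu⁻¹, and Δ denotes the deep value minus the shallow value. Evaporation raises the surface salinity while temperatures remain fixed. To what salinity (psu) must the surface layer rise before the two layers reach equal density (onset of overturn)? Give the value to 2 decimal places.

Neutral buoyancy requires −α(T_deep − T_surf) + β(S_deep − S_surf′) = 0.
S_surf′ = S_deep − (α/β)·ΔT = 40.03 − (1.1 × 10⁻⁴/7.1 × 10⁻⁴)·(-1.4) = 40.2469 psu.
Increase required: 40.2469 − 39.34 = 0.9069 psu.

40.25 psu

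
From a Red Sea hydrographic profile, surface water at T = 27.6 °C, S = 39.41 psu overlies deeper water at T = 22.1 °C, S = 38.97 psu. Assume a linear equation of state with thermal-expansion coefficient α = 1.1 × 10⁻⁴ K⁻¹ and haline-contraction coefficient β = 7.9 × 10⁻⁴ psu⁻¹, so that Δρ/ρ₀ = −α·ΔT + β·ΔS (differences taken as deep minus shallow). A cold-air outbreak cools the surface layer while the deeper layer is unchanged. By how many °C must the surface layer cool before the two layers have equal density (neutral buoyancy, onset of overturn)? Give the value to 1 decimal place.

2.3 °C

Neutral buoyancy requires Δρ = 0, i.e. −α(T_deep − T_surf′) + β(S_deep − S_surf) = 0.
T_surf′ = T_deep − (β/α)·ΔS = 22.1 − (7.9 × 10⁻⁴/1.1 × 10⁻⁴)·(-0.44) = 25.260 °C.
Cooling required: 27.6 − (25.260) = 2.340 °C.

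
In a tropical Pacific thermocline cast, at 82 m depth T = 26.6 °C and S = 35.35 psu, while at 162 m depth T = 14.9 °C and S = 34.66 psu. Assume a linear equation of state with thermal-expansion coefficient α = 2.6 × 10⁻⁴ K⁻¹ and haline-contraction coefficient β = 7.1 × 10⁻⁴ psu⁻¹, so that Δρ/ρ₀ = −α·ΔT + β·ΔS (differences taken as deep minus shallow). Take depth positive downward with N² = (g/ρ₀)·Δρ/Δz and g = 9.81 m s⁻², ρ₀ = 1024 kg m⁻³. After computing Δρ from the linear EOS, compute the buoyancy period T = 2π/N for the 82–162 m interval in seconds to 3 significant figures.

355 s

ΔT = -11.7 K, ΔS = -0.69 psu (deep − shallow).
Δρ/ρ₀ = −αΔT + βΔS = 3.042 × 10⁻³ − 4.899 × 10⁻⁴ = 2.5521 × 10⁻³, so Δρ ≈ 2.613 kg m⁻³.
N² = (g/ρ₀)·Δρ/Δz = g·(Δρ/ρ₀)/Δz = 9.81 × 2.5521 × 10⁻³ / 80 = 3.1295 × 10⁻⁴ s⁻².
N = √(3.1295 × 10⁻⁴) = 0.017690 rad s⁻¹ → T = 2π/N = 355.18 s ≈ 355 s.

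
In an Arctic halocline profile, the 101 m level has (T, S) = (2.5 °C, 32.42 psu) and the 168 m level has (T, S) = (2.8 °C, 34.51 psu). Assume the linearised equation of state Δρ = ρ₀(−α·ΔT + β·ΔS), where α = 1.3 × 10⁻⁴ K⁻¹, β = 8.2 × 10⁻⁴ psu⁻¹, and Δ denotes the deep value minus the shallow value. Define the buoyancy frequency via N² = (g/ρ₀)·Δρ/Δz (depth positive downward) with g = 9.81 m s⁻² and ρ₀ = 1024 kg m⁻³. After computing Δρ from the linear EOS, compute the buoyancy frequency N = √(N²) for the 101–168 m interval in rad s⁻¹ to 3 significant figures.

0.0157 rad s⁻¹

ΔT = +0.3 K, ΔS = +2.09 psu (deep − shallow).
Δρ/ρ₀ = −αΔT + βΔS = -3.90 × 10⁻⁵ + 1.7138 × 10⁻³ = 1.6748 × 10⁻³, so Δρ ≈ 1.715 kg m⁻³.
N² = (g/ρ₀)·Δρ/Δz = g·(Δρ/ρ₀)/Δz = 9.81 × 1.6748 × 10⁻³ / 67 = 2.4522 × 10⁻⁴ s⁻².
N = √(2.4522 × 10⁻⁴) = 0.015660 rad s⁻¹ ≈ 0.0157 rad s⁻¹.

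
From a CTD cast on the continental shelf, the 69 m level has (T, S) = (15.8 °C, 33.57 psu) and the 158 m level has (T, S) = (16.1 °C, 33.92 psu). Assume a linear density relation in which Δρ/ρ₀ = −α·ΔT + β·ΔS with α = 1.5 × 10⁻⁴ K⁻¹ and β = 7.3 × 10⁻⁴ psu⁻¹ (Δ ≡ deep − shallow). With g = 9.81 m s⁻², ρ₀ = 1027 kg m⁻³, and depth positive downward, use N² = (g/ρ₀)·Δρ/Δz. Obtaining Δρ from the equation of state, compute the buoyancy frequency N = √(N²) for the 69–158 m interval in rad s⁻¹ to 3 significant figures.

4.82 × 10⁻³ rad s⁻¹

ΔT = +0.3 K, ΔS = +0.35 psu (deep − shallow).
Δρ/ρ₀ = −αΔT + βΔS = -4.50 × 10⁻⁵ + 2.555 × 10⁻⁴ = 2.105 × 10⁻⁴, so Δρ ≈ 0.2162 kg m⁻³.
N² = (g/ρ₀)·Δρ/Δz = g·(Δρ/ρ₀)/Δz = 9.81 × 2.105 × 10⁻⁴ / 89 = 2.3202 × 10⁻⁵ s⁻².
N = √(2.3202 × 10⁻⁵) = 4.8168 × 10⁻³ rad s⁻¹ ≈ 4.82 × 10⁻³ rad s⁻¹.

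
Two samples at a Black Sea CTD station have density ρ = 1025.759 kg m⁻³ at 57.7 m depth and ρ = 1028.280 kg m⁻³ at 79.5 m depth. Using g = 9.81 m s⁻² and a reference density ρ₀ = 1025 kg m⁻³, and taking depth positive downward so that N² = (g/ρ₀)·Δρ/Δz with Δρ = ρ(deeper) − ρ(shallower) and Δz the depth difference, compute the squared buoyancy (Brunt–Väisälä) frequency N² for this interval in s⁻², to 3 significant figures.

Δρ = 1028.280 − 1025.759 = 2.521 kg m⁻³ over Δz = 79.5 − 57.7 = 21.8 m.
N² = (9.81/1025) × (2.521/21.8) = 1.1068 × 10⁻³ s⁻² ≈ 1.11 × 10⁻³ s⁻².

1.11 × 10⁻³ s⁻²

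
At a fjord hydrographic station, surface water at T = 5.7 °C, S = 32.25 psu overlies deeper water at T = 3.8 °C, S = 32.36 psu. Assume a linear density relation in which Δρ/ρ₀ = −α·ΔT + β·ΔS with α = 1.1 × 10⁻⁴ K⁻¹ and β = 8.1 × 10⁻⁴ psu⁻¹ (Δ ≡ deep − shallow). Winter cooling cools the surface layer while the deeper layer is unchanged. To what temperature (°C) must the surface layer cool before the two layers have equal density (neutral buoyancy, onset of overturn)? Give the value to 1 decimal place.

3.0 °C

Neutral buoyancy requires Δρ = 0, i.e. −α(T_deep − T_surf′) + β(S_deep − S_surf) = 0.
T_surf′ = T_deep − (β/α)·ΔS = 3.8 − (8.1 × 10⁻⁴/1.1 × 10⁻⁴)·(+0.11) = 2.990 °C.
Cooling required: 5.7 − (2.990) = 2.710 °C.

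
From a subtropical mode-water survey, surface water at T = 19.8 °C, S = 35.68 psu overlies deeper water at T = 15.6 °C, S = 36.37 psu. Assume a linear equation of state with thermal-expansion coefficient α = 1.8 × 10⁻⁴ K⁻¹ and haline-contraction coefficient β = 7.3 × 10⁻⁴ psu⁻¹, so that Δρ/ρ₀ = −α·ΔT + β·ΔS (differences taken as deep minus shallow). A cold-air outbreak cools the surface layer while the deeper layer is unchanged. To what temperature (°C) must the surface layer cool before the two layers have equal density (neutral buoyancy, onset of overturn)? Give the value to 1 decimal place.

Neutral buoyancy requires Δρ = 0, i.e. −α(T_deep − T_surf′) + β(S_deep − S_surf) = 0.
T_surf′ = T_deep − (β/α)·ΔS = 15.6 − (7.3 × 10⁻⁴/1.8 × 10⁻⁴)·(+0.69) = 12.802 °C.
Cooling required: 19.8 − (12.802) = 6.998 °C.

12.8 °C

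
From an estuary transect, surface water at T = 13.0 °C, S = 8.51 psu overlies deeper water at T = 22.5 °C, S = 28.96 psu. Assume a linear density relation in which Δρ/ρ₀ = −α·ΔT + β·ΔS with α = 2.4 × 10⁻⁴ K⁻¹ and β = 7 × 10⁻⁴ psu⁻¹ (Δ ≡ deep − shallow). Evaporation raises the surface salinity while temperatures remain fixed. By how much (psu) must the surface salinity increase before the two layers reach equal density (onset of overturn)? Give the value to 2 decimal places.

Neutral buoyancy requires −α(T_deep − T_surf) + β(S_deep − S_surf′) = 0.
S_surf′ = S_deep − (α/β)·ΔT = 28.96 − (2.4 × 10⁻⁴/7 × 10⁻⁴)·(+9.5) = 25.7029 psu.
Increase required: 25.7029 − 8.51 = 17.1929 psu.

17.19 psu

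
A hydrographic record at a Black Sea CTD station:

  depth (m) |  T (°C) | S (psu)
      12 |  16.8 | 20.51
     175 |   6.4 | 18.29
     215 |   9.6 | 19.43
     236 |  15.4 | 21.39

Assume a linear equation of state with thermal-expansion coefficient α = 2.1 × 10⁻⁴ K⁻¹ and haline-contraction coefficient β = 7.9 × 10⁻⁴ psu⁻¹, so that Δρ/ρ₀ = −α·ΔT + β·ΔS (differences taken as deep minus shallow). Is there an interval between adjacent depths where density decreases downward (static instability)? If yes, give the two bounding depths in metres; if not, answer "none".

Evaluate Δρ/ρ₀ = −αΔT + βΔS across each adjacent pair:
  12–175 m: −αΔT+βΔS = −(2.1 × 10⁻⁴)(-10.4)+(7.9 × 10⁻⁴)(-2.22) = 4.3 × 10⁻⁴ → stable
  175–215 m: −αΔT+βΔS = −(2.1 × 10⁻⁴)(+3.2)+(7.9 × 10⁻⁴)(+1.14) = 2.3 × 10⁻⁴ → stable
  215–236 m: −αΔT+βΔS = −(2.1 × 10⁻⁴)(+5.8)+(7.9 × 10⁻⁴)(+1.96) = 3.3 × 10⁻⁴ → stable
Every interval has Δρ > 0: the column is stably stratified throughout.

none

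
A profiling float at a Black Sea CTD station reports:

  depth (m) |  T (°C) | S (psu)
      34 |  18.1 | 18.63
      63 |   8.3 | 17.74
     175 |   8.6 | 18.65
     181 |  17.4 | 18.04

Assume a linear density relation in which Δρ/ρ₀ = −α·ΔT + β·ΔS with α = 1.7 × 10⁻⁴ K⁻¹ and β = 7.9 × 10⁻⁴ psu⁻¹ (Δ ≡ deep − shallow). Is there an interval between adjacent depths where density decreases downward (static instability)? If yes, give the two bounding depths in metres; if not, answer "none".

Evaluate Δρ/ρ₀ = −αΔT + βΔS across each adjacent pair:
  34–63 m: −αΔT+βΔS = −(1.7 × 10⁻⁴)(-9.8)+(7.9 × 10⁻⁴)(-0.89) = 9.6 × 10⁻⁴ → stable
  63–175 m: −αΔT+βΔS = −(1.7 × 10⁻⁴)(+0.3)+(7.9 × 10⁻⁴)(+0.91) = 6.7 × 10⁻⁴ → stable
  175–181 m: −αΔT+βΔS = −(1.7 × 10⁻⁴)(+8.8)+(7.9 × 10⁻⁴)(-0.61) = -2.0 × 10⁻³ → UNSTABLE
The 175–181 m interval has Δρ < 0: lighter water underlies denser water.

175–181 m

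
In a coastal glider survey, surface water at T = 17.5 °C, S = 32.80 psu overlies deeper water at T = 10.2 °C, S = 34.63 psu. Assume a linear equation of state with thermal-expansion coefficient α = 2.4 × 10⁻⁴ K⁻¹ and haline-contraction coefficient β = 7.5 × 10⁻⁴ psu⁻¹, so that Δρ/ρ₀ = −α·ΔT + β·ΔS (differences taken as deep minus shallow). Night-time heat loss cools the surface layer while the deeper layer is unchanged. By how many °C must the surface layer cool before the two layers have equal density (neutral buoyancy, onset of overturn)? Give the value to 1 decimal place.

13.0 °C

Neutral buoyancy requires Δρ = 0, i.e. −α(T_deep − T_surf′) + β(S_deep − S_surf) = 0.
T_surf′ = T_deep − (β/α)·ΔS = 10.2 − (7.5 × 10⁻⁴/2.4 × 10⁻⁴)·(+1.83) = 4.481 °C.
Cooling required: 17.5 − (4.481) = 13.019 °C.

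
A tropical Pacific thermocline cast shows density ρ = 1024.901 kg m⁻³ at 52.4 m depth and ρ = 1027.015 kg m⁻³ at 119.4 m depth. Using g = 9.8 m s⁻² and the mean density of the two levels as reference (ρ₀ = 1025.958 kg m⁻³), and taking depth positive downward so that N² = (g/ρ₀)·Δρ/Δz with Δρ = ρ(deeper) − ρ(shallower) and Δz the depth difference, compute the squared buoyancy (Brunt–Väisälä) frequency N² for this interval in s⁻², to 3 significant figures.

Δρ = 1027.015 − 1024.901 = 2.114 kg m⁻³ over Δz = 119.4 − 52.4 = 67 m.
N² = (9.8/1025.958) × (2.114/67) = 3.0139 × 10⁻⁴ s⁻² ≈ 3.01 × 10⁻⁴ s⁻².

3.01 × 10⁻⁴ s⁻²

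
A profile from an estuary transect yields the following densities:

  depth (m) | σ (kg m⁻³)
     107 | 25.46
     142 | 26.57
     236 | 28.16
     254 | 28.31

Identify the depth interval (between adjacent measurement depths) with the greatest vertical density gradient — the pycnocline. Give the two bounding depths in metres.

Compute the density gradient over each adjacent pair:
  107–142 m: Δρ/Δz = 1.11/35 = 0.032 kg m⁻⁴
  142–236 m: Δρ/Δz = 1.59/94 = 0.017 kg m⁻⁴
  236–254 m: Δρ/Δz = 0.15/18 = 8.3 × 10⁻³ kg m⁻⁴
The largest gradient is in the 107–142 m interval — the pycnocline.

107–142 m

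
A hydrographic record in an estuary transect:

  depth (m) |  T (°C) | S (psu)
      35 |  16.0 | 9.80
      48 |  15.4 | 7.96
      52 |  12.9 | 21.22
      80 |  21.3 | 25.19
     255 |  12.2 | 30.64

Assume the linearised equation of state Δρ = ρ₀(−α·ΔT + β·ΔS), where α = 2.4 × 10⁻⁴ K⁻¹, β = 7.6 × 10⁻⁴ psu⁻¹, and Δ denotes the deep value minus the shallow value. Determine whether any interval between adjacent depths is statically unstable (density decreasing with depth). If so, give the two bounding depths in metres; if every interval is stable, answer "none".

Evaluate Δρ/ρ₀ = −αΔT + βΔS across each adjacent pair:
  35–48 m: −αΔT+βΔS = −(2.4 × 10⁻⁴)(-0.6)+(7.6 × 10⁻⁴)(-1.84) = -1.3 × 10⁻³ → UNSTABLE
  48–52 m: −αΔT+βΔS = −(2.4 × 10⁻⁴)(-2.5)+(7.6 × 10⁻⁴)(+13.26) = 0.011 → stable
  52–80 m: −αΔT+βΔS = −(2.4 × 10⁻⁴)(+8.4)+(7.6 × 10⁻⁴)(+3.97) = 1.0 × 10⁻³ → stable
  80–255 m: −αΔT+βΔS = −(2.4 × 10⁻⁴)(-9.1)+(7.6 × 10⁻⁴)(+5.45) = 6.3 × 10⁻³ → stable
The 35–48 m interval has Δρ < 0: lighter water underlies denser water.

35–48 m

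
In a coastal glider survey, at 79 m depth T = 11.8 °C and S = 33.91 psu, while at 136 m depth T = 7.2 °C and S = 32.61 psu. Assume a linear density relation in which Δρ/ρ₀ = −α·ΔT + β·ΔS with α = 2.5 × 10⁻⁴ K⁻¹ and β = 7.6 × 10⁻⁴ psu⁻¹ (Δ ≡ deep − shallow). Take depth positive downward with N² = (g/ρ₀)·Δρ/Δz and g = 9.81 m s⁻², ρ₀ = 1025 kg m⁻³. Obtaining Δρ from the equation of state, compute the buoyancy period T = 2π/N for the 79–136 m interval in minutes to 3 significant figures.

19.8 min

ΔT = -4.6 K, ΔS = -1.30 psu (deep − shallow).
Δρ/ρ₀ = −αΔT + βΔS = 1.15 × 10⁻³ − 9.88 × 10⁻⁴ = 1.62 × 10⁻⁴, so Δρ ≈ 0.1660 kg m⁻³.
N² = (g/ρ₀)·Δρ/Δz = g·(Δρ/ρ₀)/Δz = 9.81 × 1.62 × 10⁻⁴ / 57 = 2.7881 × 10⁻⁵ s⁻².
N = √(2.7881 × 10⁻⁵) = 5.2802 × 10⁻³ rad s⁻¹ → T = 2π/N = 1.1900 × 10³ s = 19.833 min ≈ 19.8 min.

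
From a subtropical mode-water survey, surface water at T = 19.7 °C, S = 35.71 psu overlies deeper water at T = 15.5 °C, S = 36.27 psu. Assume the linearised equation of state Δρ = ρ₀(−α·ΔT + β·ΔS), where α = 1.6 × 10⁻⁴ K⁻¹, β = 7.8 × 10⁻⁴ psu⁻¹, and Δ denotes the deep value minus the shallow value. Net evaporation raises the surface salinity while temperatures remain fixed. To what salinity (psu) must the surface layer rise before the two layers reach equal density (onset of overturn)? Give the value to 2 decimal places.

37.13 psu

Neutral buoyancy requires −α(T_deep − T_surf) + β(S_deep − S_surf′) = 0.
S_surf′ = S_deep − (α/β)·ΔT = 36.27 − (1.6 × 10⁻⁴/7.8 × 10⁻⁴)·(-4.2) = 37.1315 psu.
Increase required: 37.1315 − 35.71 = 1.4215 psu.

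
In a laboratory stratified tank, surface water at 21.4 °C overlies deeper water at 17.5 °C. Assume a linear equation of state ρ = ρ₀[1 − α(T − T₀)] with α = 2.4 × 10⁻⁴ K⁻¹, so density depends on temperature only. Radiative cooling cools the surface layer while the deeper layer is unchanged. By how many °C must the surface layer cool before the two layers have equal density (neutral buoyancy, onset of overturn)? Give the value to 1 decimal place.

3.9 °C

With temperature the only control, equal density requires T_surf′ = T_deep.
T_surf′ = 17.5 °C.
Cooling required: 21.4 − 17.5 = 3.9 °C.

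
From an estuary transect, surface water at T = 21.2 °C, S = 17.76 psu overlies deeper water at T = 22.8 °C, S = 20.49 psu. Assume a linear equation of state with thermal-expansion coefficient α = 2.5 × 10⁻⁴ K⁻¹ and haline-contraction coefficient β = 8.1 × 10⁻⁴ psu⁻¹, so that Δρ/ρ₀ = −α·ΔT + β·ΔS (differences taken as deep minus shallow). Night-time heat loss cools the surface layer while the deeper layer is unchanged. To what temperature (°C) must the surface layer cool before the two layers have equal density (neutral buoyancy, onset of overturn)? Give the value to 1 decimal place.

14.0 °C

Neutral buoyancy requires Δρ = 0, i.e. −α(T_deep − T_surf′) + β(S_deep − S_surf) = 0.
T_surf′ = T_deep − (β/α)·ΔS = 22.8 − (8.1 × 10⁻⁴/2.5 × 10⁻⁴)·(+2.73) = 13.955 °C.
Cooling required: 21.2 − (13.955) = 7.245 °C.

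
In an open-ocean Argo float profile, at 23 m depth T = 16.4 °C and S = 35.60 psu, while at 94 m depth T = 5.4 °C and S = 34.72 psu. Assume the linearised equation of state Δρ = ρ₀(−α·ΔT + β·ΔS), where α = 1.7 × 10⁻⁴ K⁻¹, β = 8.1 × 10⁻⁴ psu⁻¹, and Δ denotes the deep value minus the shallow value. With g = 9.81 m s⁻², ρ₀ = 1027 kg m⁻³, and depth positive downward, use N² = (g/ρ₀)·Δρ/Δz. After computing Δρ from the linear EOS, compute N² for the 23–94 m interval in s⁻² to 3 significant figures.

1.60 × 10⁻⁴ s⁻²

ΔT = -11.0 K, ΔS = -0.88 psu (deep − shallow).
Δρ/ρ₀ = −αΔT + βΔS = 1.87 × 10⁻³ − 7.128 × 10⁻⁴ = 1.1572 × 10⁻³, so Δρ ≈ 1.188 kg m⁻³.
N² = (g/ρ₀)·Δρ/Δz = g·(Δρ/ρ₀)/Δz = 9.81 × 1.1572 × 10⁻³ / 71 = 1.5989 × 10⁻⁴ s⁻² ≈ 1.60 × 10⁻⁴ s⁻².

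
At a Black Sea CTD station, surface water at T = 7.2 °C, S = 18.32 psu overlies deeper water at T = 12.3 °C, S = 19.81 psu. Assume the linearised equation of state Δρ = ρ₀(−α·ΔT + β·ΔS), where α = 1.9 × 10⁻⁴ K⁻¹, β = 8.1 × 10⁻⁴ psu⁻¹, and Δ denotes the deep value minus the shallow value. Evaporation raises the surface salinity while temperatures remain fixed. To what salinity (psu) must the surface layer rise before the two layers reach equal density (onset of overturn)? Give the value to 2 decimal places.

18.61 psu

Neutral buoyancy requires −α(T_deep − T_surf) + β(S_deep − S_surf′) = 0.
S_surf′ = S_deep − (α/β)·ΔT = 19.81 − (1.9 × 10⁻⁴/8.1 × 10⁻⁴)·(+5.1) = 18.6137 psu.
Increase required: 18.6137 − 18.32 = 0.2937 psu.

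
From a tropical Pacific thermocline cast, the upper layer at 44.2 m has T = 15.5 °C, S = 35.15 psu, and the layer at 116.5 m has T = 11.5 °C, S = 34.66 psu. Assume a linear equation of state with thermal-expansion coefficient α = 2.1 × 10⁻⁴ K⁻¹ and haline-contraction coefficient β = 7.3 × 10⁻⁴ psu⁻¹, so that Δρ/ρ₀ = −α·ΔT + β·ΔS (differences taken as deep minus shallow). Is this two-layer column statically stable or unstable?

stable

ΔT = 11.5 − 15.5 = -4.0 K and ΔS = 34.66 − 35.15 = -0.49 psu (deep − shallow).
−αΔT = 8.40 × 10⁻⁴; βΔS = -3.577 × 10⁻⁴; sum Δρ/ρ₀ = 4.823 × 10⁻⁴.
Δρ/ρ₀ > 0, so Δρ > 0: deeper water is denser → statically stable.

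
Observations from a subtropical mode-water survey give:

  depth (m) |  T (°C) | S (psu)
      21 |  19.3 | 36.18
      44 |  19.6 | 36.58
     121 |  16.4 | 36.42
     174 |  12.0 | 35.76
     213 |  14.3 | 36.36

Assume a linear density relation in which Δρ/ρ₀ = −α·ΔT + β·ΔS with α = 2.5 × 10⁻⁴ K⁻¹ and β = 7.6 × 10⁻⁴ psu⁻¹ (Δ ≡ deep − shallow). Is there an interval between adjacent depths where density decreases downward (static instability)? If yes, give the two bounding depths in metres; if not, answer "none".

Evaluate Δρ/ρ₀ = −αΔT + βΔS across each adjacent pair:
  21–44 m: −αΔT+βΔS = −(2.5 × 10⁻⁴)(+0.3)+(7.6 × 10⁻⁴)(+0.40) = 2.3 × 10⁻⁴ → stable
  44–121 m: −αΔT+βΔS = −(2.5 × 10⁻⁴)(-3.2)+(7.6 × 10⁻⁴)(-0.16) = 6.8 × 10⁻⁴ → stable
  121–174 m: −αΔT+βΔS = −(2.5 × 10⁻⁴)(-4.4)+(7.6 × 10⁻⁴)(-0.66) = 6.0 × 10⁻⁴ → stable
  174–213 m: −αΔT+βΔS = −(2.5 × 10⁻⁴)(+2.3)+(7.6 × 10⁻⁴)(+0.60) = -1.2 × 10⁻⁴ → UNSTABLE
The 174–213 m interval has Δρ < 0: lighter water underlies denser water.

174–213 m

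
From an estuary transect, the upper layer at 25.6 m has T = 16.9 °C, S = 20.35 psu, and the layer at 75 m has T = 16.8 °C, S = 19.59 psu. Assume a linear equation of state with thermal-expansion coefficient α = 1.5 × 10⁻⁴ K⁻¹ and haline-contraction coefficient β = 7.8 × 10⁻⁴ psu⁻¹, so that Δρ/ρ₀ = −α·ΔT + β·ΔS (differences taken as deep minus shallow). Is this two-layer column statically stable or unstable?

ΔT = 16.8 − 16.9 = -0.1 K and ΔS = 19.59 − 20.35 = -0.76 psu (deep − shallow).
−αΔT = 1.50 × 10⁻⁵; βΔS = -5.928 × 10⁻⁴; sum Δρ/ρ₀ = -5.778 × 10⁻⁴.
Δρ/ρ₀ < 0, so Δρ < 0: deeper water is lighter → statically unstable; the column would overturn.

unstable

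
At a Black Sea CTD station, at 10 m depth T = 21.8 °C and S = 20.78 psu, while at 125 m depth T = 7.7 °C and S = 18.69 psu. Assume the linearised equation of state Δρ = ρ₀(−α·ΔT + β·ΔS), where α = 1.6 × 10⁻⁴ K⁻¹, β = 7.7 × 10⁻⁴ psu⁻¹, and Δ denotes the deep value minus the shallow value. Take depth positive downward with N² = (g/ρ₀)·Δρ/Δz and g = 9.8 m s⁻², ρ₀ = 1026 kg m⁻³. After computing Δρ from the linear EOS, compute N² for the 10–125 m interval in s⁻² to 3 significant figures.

ΔT = -14.1 K, ΔS = -2.09 psu (deep − shallow).
Δρ/ρ₀ = −αΔT + βΔS = 2.256 × 10⁻³ − 1.6093 × 10⁻³ = 6.467 × 10⁻⁴, so Δρ ≈ 0.6635 kg m⁻³.
N² = (g/ρ₀)·Δρ/Δz = g·(Δρ/ρ₀)/Δz = 9.8 × 6.467 × 10⁻⁴ / 115 = 5.5110 × 10⁻⁵ s⁻² ≈ 5.51 × 10⁻⁵ s⁻².

5.51 × 10⁻⁵ s⁻²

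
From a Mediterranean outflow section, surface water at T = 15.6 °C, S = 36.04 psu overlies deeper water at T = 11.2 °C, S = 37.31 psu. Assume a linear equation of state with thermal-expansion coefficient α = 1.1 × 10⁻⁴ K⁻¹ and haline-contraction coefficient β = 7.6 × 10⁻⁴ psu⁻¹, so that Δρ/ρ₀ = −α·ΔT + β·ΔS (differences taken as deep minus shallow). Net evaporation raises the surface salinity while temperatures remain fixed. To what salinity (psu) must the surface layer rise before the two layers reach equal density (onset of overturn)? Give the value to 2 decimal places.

Neutral buoyancy requires −α(T_deep − T_surf) + β(S_deep − S_surf′) = 0.
S_surf′ = S_deep − (α/β)·ΔT = 37.31 − (1.1 × 10⁻⁴/7.6 × 10⁻⁴)·(-4.4) = 37.9468 psu.
Increase required: 37.9468 − 36.04 = 1.9068 psu.

37.95 psu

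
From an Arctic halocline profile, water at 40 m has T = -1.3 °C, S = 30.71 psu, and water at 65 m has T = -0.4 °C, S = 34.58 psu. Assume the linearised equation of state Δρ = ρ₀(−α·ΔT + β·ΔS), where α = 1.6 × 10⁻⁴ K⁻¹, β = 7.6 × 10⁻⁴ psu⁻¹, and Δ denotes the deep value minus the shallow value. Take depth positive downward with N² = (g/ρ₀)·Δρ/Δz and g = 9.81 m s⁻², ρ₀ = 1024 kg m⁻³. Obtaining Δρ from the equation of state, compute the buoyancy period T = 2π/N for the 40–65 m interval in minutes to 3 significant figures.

ΔT = +0.9 K, ΔS = +3.87 psu (deep − shallow).
Δρ/ρ₀ = −αΔT + βΔS = -1.44 × 10⁻⁴ + 2.9412 × 10⁻³ = 2.7972 × 10⁻³, so Δρ ≈ 2.864 kg m⁻³.
N² = (g/ρ₀)·Δρ/Δz = g·(Δρ/ρ₀)/Δz = 9.81 × 2.7972 × 10⁻³ / 25 = 1.0976 × 10⁻³ s⁻².
N = √(1.0976 × 10⁻³) = 0.033130 rad s⁻¹ → T = 2π/N = 189.65 s = 3.1608 min ≈ 3.16 min.

3.16 min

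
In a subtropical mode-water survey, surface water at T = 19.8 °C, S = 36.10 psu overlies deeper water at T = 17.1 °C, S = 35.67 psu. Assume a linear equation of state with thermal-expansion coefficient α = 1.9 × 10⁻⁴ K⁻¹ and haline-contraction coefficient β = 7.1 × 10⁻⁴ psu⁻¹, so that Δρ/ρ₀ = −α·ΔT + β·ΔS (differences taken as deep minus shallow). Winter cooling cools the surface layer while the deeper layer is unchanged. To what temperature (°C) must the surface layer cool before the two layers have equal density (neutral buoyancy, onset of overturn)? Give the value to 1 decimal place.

18.7 °C

Neutral buoyancy requires Δρ = 0, i.e. −α(T_deep − T_surf′) + β(S_deep − S_surf) = 0.
T_surf′ = T_deep − (β/α)·ΔS = 17.1 − (7.1 × 10⁻⁴/1.9 × 10⁻⁴)·(-0.43) = 18.707 °C.
Cooling required: 19.8 − (18.707) = 1.093 °C.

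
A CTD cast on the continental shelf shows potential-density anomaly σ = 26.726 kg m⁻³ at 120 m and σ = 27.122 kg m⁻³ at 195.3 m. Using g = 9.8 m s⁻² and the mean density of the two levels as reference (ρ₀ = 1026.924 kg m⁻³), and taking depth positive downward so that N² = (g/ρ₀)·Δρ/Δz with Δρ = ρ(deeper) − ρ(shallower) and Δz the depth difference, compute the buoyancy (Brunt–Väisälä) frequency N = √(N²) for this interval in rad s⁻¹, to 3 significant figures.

7.08 × 10⁻³ rad s⁻¹

Δρ = 1027.122 − 1026.726 = 0.396 kg m⁻³ over Δz = 195.3 − 120 = 75.3 m.
N² = (9.8/1026.924) × (0.396/75.3) = 5.0187 × 10⁻⁵ s⁻².
N = √(5.0187 × 10⁻⁵) = 7.0843 × 10⁻³ rad s⁻¹ ≈ 7.08 × 10⁻³ rad s⁻¹.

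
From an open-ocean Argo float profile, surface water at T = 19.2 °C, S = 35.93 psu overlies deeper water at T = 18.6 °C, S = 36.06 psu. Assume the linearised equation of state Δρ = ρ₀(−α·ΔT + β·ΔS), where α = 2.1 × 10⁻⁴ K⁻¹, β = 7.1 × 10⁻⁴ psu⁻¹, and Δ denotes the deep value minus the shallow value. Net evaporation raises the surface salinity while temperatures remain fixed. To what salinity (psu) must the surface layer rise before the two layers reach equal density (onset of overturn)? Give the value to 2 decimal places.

Neutral buoyancy requires −α(T_deep − T_surf) + β(S_deep − S_surf′) = 0.
S_surf′ = S_deep − (α/β)·ΔT = 36.06 − (2.1 × 10⁻⁴/7.1 × 10⁻⁴)·(-0.6) = 36.2375 psu.
Increase required: 36.2375 − 35.93 = 0.3075 psu.

36.24 psu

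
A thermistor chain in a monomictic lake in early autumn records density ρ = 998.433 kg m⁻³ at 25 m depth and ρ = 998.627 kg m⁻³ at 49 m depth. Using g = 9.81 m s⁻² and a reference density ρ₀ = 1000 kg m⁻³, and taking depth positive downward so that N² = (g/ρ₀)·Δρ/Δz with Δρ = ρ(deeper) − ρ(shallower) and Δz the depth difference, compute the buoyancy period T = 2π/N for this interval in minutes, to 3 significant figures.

11.8 min

Δρ = 998.627 − 998.433 = 0.194 kg m⁻³ over Δz = 49 − 25 = 24 m.
N² = (9.81/1000) × (0.194/24) = 7.9298 × 10⁻⁵ s⁻².
N = √(7.9298 × 10⁻⁵) = 8.9049 × 10⁻³ rad s⁻¹, so T = 2π/N = 705.59 s = 11.760 min ≈ 11.8 min.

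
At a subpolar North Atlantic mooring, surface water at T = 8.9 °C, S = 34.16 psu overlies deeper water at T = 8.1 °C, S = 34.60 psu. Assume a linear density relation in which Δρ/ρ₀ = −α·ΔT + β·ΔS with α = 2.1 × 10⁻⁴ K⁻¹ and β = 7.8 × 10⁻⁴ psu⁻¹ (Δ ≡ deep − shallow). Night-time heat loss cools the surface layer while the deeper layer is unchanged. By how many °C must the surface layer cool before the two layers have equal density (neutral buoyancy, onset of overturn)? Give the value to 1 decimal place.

2.4 °C

Neutral buoyancy requires Δρ = 0, i.e. −α(T_deep − T_surf′) + β(S_deep − S_surf) = 0.
T_surf′ = T_deep − (β/α)·ΔS = 8.1 − (7.8 × 10⁻⁴/2.1 × 10⁻⁴)·(+0.44) = 6.466 °C.
Cooling required: 8.9 − (6.466) = 2.434 °C.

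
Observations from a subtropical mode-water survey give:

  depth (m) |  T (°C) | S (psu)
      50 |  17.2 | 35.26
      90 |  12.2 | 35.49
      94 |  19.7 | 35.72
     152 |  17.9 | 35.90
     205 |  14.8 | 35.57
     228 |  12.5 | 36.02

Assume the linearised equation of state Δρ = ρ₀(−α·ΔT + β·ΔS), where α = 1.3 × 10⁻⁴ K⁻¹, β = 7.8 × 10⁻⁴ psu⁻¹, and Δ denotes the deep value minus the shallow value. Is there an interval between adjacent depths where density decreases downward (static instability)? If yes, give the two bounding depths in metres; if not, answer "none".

90–94 m

Evaluate Δρ/ρ₀ = −αΔT + βΔS across each adjacent pair:
  50–90 m: −αΔT+βΔS = −(1.3 × 10⁻⁴)(-5.0)+(7.8 × 10⁻⁴)(+0.23) = 8.3 × 10⁻⁴ → stable
  90–94 m: −αΔT+βΔS = −(1.3 × 10⁻⁴)(+7.5)+(7.8 × 10⁻⁴)(+0.23) = -8.0 × 10⁻⁴ → UNSTABLE
  94–152 m: −αΔT+βΔS = −(1.3 × 10⁻⁴)(-1.8)+(7.8 × 10⁻⁴)(+0.18) = 3.7 × 10⁻⁴ → stable
  152–205 m: −αΔT+βΔS = −(1.3 × 10⁻⁴)(-3.1)+(7.8 × 10⁻⁴)(-0.33) = 1.5 × 10⁻⁴ → stable
  205–228 m: −αΔT+βΔS = −(1.3 × 10⁻⁴)(-2.3)+(7.8 × 10⁻⁴)(+0.45) = 6.5 × 10⁻⁴ → stable
The 90–94 m interval has Δρ < 0: lighter water underlies denser water.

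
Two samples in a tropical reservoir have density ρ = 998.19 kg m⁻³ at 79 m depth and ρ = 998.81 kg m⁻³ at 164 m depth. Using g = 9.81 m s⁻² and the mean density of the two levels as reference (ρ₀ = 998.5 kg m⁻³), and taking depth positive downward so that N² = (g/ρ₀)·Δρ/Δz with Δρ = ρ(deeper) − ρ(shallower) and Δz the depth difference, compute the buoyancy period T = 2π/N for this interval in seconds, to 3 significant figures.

Δρ = 998.81 − 998.19 = 0.62 kg m⁻³ over Δz = 164 − 79 = 85 m.
N² = (9.81/998.5) × (0.62/85) = 7.1663 × 10⁻⁵ s⁻².
N = √(7.1663 × 10⁻⁵) = 8.4654 × 10⁻³ rad s⁻¹, so T = 2π/N = 742.22 s ≈ 742 s.
A positive N² confirms static stability across the interval.

742 s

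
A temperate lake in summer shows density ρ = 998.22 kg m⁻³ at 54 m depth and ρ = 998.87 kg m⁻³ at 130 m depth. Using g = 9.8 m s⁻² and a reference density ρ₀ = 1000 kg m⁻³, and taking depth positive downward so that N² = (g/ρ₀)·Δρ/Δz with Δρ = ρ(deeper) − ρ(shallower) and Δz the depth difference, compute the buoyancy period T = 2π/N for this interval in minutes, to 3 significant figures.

Δρ = 998.87 − 998.22 = 0.65 kg m⁻³ over Δz = 130 − 54 = 76 m.
N² = (9.8/1000) × (0.65/76) = 8.3816 × 10⁻⁵ s⁻².
N = √(8.3816 × 10⁻⁵) = 9.1551 × 10⁻³ rad s⁻¹, so T = 2π/N = 686.30 s = 11.438 min ≈ 11.4 min.

11.4 min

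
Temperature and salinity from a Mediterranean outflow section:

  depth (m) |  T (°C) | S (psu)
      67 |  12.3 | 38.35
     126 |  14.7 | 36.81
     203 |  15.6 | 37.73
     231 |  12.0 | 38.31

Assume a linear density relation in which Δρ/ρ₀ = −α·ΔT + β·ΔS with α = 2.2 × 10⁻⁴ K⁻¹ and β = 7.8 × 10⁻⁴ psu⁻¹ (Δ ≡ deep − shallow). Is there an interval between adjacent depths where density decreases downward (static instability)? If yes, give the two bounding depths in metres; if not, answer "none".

Evaluate Δρ/ρ₀ = −αΔT + βΔS across each adjacent pair:
  67–126 m: −αΔT+βΔS = −(2.2 × 10⁻⁴)(+2.4)+(7.8 × 10⁻⁴)(-1.54) = -1.7 × 10⁻³ → UNSTABLE
  126–203 m: −αΔT+βΔS = −(2.2 × 10⁻⁴)(+0.9)+(7.8 × 10⁻⁴)(+0.92) = 5.2 × 10⁻⁴ → stable
  203–231 m: −αΔT+βΔS = −(2.2 × 10⁻⁴)(-3.6)+(7.8 × 10⁻⁴)(+0.58) = 1.2 × 10⁻³ → stable
The 67–126 m interval has Δρ < 0: lighter water underlies denser water.

67–126 m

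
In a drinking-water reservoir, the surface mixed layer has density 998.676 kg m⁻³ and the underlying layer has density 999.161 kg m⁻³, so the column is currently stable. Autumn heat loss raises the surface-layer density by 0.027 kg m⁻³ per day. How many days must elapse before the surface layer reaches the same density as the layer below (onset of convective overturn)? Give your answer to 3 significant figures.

18.0 days

Density deficit of the surface layer: 999.161 − 998.676 = 0.485 kg m⁻³.
Required change = 0.485 / 0.027 = 18.0 days.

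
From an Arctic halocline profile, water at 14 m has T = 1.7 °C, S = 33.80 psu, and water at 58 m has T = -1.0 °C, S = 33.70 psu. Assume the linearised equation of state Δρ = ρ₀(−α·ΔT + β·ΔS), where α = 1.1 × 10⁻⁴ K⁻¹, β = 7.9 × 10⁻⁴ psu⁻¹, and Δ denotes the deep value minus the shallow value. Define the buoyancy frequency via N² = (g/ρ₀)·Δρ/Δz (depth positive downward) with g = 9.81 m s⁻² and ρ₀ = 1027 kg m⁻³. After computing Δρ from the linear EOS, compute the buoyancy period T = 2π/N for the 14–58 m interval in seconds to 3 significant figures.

901 s

ΔT = -2.7 K, ΔS = -0.10 psu (deep − shallow).
Δρ/ρ₀ = −αΔT + βΔS = 2.97 × 10⁻⁴ − 7.90 × 10⁻⁵ = 2.18 × 10⁻⁴, so Δρ ≈ 0.2239 kg m⁻³.
N² = (g/ρ₀)·Δρ/Δz = g·(Δρ/ρ₀)/Δz = 9.81 × 2.18 × 10⁻⁴ / 44 = 4.8604 × 10⁻⁵ s⁻².
N = √(4.8604 × 10⁻⁵) = 6.9717 × 10⁻³ rad s⁻¹ → T = 2π/N = 901.24 s ≈ 901 s.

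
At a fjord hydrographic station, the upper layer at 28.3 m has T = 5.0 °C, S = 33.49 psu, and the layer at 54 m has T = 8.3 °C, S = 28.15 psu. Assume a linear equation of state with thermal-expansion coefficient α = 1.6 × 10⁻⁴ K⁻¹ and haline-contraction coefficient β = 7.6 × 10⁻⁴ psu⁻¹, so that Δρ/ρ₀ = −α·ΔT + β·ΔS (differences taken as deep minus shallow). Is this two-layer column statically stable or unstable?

unstable

ΔT = 8.3 − 5.0 = +3.3 K and ΔS = 28.15 − 33.49 = -5.34 psu (deep − shallow).
−αΔT = -5.28 × 10⁻⁴; βΔS = -4.0584 × 10⁻³; sum Δρ/ρ₀ = -4.5864 × 10⁻³.
Δρ/ρ₀ < 0, so Δρ < 0: deeper water is lighter → statically unstable; the column would overturn.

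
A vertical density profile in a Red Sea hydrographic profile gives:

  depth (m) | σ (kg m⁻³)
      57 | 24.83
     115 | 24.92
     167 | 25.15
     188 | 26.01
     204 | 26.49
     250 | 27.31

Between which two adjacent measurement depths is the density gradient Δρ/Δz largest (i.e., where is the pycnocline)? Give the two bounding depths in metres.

167–188 m

Compute the density gradient over each adjacent pair:
  57–115 m: Δρ/Δz = 0.09/58 = 1.6 × 10⁻³ kg m⁻⁴
  115–167 m: Δρ/Δz = 0.23/52 = 4.4 × 10⁻³ kg m⁻⁴
  167–188 m: Δρ/Δz = 0.86/21 = 0.041 kg m⁻⁴
  188–204 m: Δρ/Δz = 0.48/16 = 0.030 kg m⁻⁴
  204–250 m: Δρ/Δz = 0.82/46 = 0.018 kg m⁻⁴
The largest gradient is in the 167–188 m interval — the pycnocline.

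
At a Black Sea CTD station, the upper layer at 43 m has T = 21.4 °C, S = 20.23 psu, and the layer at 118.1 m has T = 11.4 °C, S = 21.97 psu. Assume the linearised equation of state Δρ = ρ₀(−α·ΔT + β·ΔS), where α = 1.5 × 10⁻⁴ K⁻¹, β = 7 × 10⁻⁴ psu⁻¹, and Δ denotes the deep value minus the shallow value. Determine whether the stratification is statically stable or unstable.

stable

ΔT = 11.4 − 21.4 = -10.0 K and ΔS = 21.97 − 20.23 = +1.74 psu (deep − shallow).
−αΔT = 1.50 × 10⁻³; βΔS = 1.218 × 10⁻³; sum Δρ/ρ₀ = 2.718 × 10⁻³.
Δρ/ρ₀ > 0, so Δρ > 0: deeper water is denser → statically stable.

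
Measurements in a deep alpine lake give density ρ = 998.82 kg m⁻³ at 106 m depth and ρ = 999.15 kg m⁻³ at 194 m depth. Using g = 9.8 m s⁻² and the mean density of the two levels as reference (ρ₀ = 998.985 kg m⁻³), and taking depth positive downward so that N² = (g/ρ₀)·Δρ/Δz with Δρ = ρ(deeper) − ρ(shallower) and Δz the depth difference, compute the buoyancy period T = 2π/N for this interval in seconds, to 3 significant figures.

Δρ = 999.15 − 998.82 = 0.33 kg m⁻³ over Δz = 194 − 106 = 88 m.
N² = (9.8/998.985) × (0.33/88) = 3.6787 × 10⁻⁵ s⁻².
N = √(3.6787 × 10⁻⁵) = 6.0652 × 10⁻³ rad s⁻¹, so T = 2π/N = 1.0359 × 10³ s ≈ 1.04 × 10³ s.

1.04 × 10³ s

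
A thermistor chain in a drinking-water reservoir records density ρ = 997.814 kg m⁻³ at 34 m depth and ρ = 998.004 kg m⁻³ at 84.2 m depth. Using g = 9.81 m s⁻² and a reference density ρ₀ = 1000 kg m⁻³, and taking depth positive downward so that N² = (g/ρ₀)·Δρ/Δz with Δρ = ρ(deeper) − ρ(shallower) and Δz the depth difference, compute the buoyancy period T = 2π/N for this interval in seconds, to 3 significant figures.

1.03 × 10³ s

Δρ = 998.004 − 997.814 = 0.190 kg m⁻³ over Δz = 84.2 − 34 = 50.2 m.
N² = (9.81/1000) × (0.190/50.2) = 3.7129 × 10⁻⁵ s⁻².
N = √(3.7129 × 10⁻⁵) = 6.0934 × 10⁻³ rad s⁻¹, so T = 2π/N = 1.0311 × 10³ s ≈ 1.03 × 10³ s.
N² > 0, so the interval is statically stable.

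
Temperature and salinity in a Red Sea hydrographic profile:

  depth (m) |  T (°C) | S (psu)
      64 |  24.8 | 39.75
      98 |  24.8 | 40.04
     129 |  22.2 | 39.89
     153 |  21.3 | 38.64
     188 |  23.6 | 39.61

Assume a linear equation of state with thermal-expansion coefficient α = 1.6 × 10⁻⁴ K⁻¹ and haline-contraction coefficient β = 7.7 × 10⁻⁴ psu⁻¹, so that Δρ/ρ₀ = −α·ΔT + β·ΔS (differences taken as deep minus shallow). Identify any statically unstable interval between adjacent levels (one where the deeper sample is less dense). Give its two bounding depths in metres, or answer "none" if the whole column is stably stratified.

Evaluate Δρ/ρ₀ = −αΔT + βΔS across each adjacent pair:
  64–98 m: −αΔT+βΔS = −(1.6 × 10⁻⁴)(+0.0)+(7.7 × 10⁻⁴)(+0.29) = 2.2 × 10⁻⁴ → stable
  98–129 m: −αΔT+βΔS = −(1.6 × 10⁻⁴)(-2.6)+(7.7 × 10⁻⁴)(-0.15) = 3.0 × 10⁻⁴ → stable
  129–153 m: −αΔT+βΔS = −(1.6 × 10⁻⁴)(-0.9)+(7.7 × 10⁻⁴)(-1.25) = -8.2 × 10⁻⁴ → UNSTABLE
  153–188 m: −αΔT+βΔS = −(1.6 × 10⁻⁴)(+2.3)+(7.7 × 10⁻⁴)(+0.97) = 3.8 × 10⁻⁴ → stable
The 129–153 m interval has Δρ < 0: lighter water underlies denser water.

129–153 m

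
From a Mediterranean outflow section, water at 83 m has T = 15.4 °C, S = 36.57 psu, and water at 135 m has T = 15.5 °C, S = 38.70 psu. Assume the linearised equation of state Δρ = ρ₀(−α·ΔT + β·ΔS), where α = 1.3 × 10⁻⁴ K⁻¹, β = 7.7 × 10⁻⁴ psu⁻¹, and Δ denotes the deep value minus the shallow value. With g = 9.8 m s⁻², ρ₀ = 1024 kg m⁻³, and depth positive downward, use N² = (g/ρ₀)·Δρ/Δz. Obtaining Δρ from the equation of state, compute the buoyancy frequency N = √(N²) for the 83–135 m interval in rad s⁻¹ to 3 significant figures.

ΔT = +0.1 K, ΔS = +2.13 psu (deep − shallow).
Δρ/ρ₀ = −αΔT + βΔS = -1.30 × 10⁻⁵ + 1.6401 × 10⁻³ = 1.6271 × 10⁻³, so Δρ ≈ 1.666 kg m⁻³.
N² = (g/ρ₀)·Δρ/Δz = g·(Δρ/ρ₀)/Δz = 9.8 × 1.6271 × 10⁻³ / 52 = 3.0665 × 10⁻⁴ s⁻².
N = √(3.0665 × 10⁻⁴) = 0.017511 rad s⁻¹ ≈ 0.0175 rad s⁻¹.

0.0175 rad s⁻¹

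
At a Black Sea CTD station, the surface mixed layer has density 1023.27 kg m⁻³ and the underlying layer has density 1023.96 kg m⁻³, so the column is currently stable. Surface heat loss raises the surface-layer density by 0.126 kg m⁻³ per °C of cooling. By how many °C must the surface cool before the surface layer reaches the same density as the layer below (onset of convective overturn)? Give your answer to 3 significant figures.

5.48 °C

Density deficit of the surface layer: 1023.96 − 1023.27 = 0.69 kg m⁻³.
Required change = 0.69 / 0.126 = 5.48 °C.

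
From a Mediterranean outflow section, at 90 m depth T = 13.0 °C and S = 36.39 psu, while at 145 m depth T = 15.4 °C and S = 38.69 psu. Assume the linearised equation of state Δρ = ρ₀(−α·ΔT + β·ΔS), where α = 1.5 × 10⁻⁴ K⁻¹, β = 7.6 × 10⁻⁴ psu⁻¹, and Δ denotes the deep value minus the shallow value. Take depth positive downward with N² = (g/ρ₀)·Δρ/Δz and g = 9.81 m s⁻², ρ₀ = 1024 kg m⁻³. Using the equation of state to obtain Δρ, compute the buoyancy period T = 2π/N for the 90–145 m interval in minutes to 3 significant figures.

ΔT = +2.4 K, ΔS = +2.30 psu (deep − shallow).
Δρ/ρ₀ = −αΔT + βΔS = -3.60 × 10⁻⁴ + 1.748 × 10⁻³ = 1.388 × 10⁻³, so Δρ ≈ 1.421 kg m⁻³.
N² = (g/ρ₀)·Δρ/Δz = g·(Δρ/ρ₀)/Δz = 9.81 × 1.388 × 10⁻³ / 55 = 2.4757 × 10⁻⁴ s⁻².
N = √(2.4757 × 10⁻⁴) = 0.015734 rad s⁻¹ → T = 2π/N = 399.34 s = 6.6557 min ≈ 6.66 min.

6.66 min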